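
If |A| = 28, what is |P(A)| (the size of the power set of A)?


The set has 28 elements.
The power set contains all possible subsets.
|P(A)| = 2^|A| = 2^28 = 268435456

268435456


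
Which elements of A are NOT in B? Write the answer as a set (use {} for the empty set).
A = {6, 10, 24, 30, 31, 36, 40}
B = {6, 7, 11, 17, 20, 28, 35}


Set A = {6, 10, 24, 30, 31, 36, 40}
Set B = {6, 7, 11, 17, 20, 28, 35}
Check each element of A against B:
6 ∈ B, 10 ∉ B (include), 24 ∉ B (include), 30 ∉ B (include), 31 ∉ B (include), 36 ∉ B (include), 40 ∉ B (include)
Elements of A not in B: {10, 24, 30, 31, 36, 40}

{10, 24, 30, 31, 36, 40}


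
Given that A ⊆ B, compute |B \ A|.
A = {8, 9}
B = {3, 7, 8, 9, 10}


Set A = {8, 9}, |A| = 2
Set B = {3, 7, 8, 9, 10}, |B| = 5
Since A ⊆ B: B \ A = {3, 7, 10}
|B| - |A| = 5 - 2 = 3

3


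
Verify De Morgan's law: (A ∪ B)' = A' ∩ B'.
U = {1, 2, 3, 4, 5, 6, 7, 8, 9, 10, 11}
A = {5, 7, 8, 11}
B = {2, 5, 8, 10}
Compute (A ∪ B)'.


U = {1, 2, 3, 4, 5, 6, 7, 8, 9, 10, 11}
A = {5, 7, 8, 11}, B = {2, 5, 8, 10}
A ∪ B = {2, 5, 7, 8, 10, 11}
(A ∪ B)' = U \ (A ∪ B) = {1, 3, 4, 6, 9}
Verification via A' ∩ B': A' = {1, 2, 3, 4, 6, 9, 10}, B' = {1, 3, 4, 6, 7, 9, 11}
A' ∩ B' = {1, 3, 4, 6, 9} ✓

{1, 3, 4, 6, 9}


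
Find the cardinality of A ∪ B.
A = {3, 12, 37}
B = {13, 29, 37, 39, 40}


Set A = {3, 12, 37}, |A| = 3
Set B = {13, 29, 37, 39, 40}, |B| = 5
A ∩ B = {37}, |A ∩ B| = 1
|A ∪ B| = |A| + |B| - |A ∩ B| = 3 + 5 - 1 = 7

7


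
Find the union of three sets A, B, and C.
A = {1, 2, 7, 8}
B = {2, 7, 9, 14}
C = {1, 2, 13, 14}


Set A = {1, 2, 7, 8}
Set B = {2, 7, 9, 14}
Set C = {1, 2, 13, 14}
First, A ∪ B = {1, 2, 7, 8, 9, 14}
Then, (A ∪ B) ∪ C = {1, 2, 7, 8, 9, 13, 14}

{1, 2, 7, 8, 9, 13, 14}


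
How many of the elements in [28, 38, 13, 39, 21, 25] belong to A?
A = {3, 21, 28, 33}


Set A = {3, 21, 28, 33}
Candidates: [28, 38, 13, 39, 21, 25]
Check each candidate:
28 ∈ A, 38 ∉ A, 13 ∉ A, 39 ∉ A, 21 ∈ A, 25 ∉ A
Count of candidates in A: 2

2


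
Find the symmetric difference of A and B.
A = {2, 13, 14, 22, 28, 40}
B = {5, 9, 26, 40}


Set A = {2, 13, 14, 22, 28, 40}
Set B = {5, 9, 26, 40}
A △ B = (A \ B) ∪ (B \ A)
Elements in A but not B: {2, 13, 14, 22, 28}
Elements in B but not A: {5, 9, 26}
A △ B = {2, 5, 9, 13, 14, 22, 26, 28}

{2, 5, 9, 13, 14, 22, 26, 28}


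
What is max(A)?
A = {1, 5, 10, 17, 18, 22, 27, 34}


Set A = {1, 5, 10, 17, 18, 22, 27, 34}
Elements in ascending order: 1, 5, 10, 17, 18, 22, 27, 34
The largest element is 34.

34


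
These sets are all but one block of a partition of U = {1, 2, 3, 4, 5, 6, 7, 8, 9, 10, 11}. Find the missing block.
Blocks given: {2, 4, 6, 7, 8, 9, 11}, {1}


U = {1, 2, 3, 4, 5, 6, 7, 8, 9, 10, 11}
Shown blocks: {2, 4, 6, 7, 8, 9, 11}, {1}
A partition's blocks are pairwise disjoint and cover U, so the missing block = U \ (union of shown blocks).
Union of shown blocks: {1, 2, 4, 6, 7, 8, 9, 11}
Missing block = U \ (union) = {3, 5, 10}

{3, 5, 10}


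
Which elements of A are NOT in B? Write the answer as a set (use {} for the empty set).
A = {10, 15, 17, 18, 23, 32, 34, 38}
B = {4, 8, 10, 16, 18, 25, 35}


Set A = {10, 15, 17, 18, 23, 32, 34, 38}
Set B = {4, 8, 10, 16, 18, 25, 35}
Check each element of A against B:
10 ∈ B, 15 ∉ B (include), 17 ∉ B (include), 18 ∈ B, 23 ∉ B (include), 32 ∉ B (include), 34 ∉ B (include), 38 ∉ B (include)
Elements of A not in B: {15, 17, 23, 32, 34, 38}

{15, 17, 23, 32, 34, 38}


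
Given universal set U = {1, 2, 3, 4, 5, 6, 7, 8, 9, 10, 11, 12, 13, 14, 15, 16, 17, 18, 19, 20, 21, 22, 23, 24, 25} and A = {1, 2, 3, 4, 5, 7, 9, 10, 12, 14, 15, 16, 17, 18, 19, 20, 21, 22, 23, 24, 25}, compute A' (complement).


Universal set U = {1, 2, 3, 4, 5, 6, 7, 8, 9, 10, 11, 12, 13, 14, 15, 16, 17, 18, 19, 20, 21, 22, 23, 24, 25}
Set A = {1, 2, 3, 4, 5, 7, 9, 10, 12, 14, 15, 16, 17, 18, 19, 20, 21, 22, 23, 24, 25}
A' = U \ A = elements in U but not in A
Checking each element of U:
1 (in A, exclude), 2 (in A, exclude), 3 (in A, exclude), 4 (in A, exclude), 5 (in A, exclude), 6 (not in A, include), 7 (in A, exclude), 8 (not in A, include), 9 (in A, exclude), 10 (in A, exclude), 11 (not in A, include), 12 (in A, exclude), 13 (not in A, include), 14 (in A, exclude), 15 (in A, exclude), 16 (in A, exclude), 17 (in A, exclude), 18 (in A, exclude), 19 (in A, exclude), 20 (in A, exclude), 21 (in A, exclude), 22 (in A, exclude), 23 (in A, exclude), 24 (in A, exclude), 25 (in A, exclude)
A' = {6, 8, 11, 13}

{6, 8, 11, 13}


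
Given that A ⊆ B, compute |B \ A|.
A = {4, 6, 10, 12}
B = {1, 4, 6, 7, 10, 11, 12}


Set A = {4, 6, 10, 12}, |A| = 4
Set B = {1, 4, 6, 7, 10, 11, 12}, |B| = 7
Since A ⊆ B: B \ A = {1, 7, 11}
|B| - |A| = 7 - 4 = 3

3


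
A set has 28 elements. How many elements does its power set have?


The set has 28 elements.
The power set contains all possible subsets.
|P(A)| = 2^|A| = 2^28 = 268435456

268435456


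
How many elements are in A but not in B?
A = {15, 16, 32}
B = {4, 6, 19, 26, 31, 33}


Set A = {15, 16, 32}
Set B = {4, 6, 19, 26, 31, 33}
A \ B = {15, 16, 32}
|A \ B| = 3

3


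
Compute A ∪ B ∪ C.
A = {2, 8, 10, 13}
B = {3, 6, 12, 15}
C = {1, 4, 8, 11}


Set A = {2, 8, 10, 13}
Set B = {3, 6, 12, 15}
Set C = {1, 4, 8, 11}
First, A ∪ B = {2, 3, 6, 8, 10, 12, 13, 15}
Then, (A ∪ B) ∪ C = {1, 2, 3, 4, 6, 8, 10, 11, 12, 13, 15}

{1, 2, 3, 4, 6, 8, 10, 11, 12, 13, 15}


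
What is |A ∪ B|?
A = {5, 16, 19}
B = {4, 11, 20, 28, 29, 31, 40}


Set A = {5, 16, 19}, |A| = 3
Set B = {4, 11, 20, 28, 29, 31, 40}, |B| = 7
A ∩ B = {}, |A ∩ B| = 0
|A ∪ B| = |A| + |B| - |A ∩ B| = 3 + 7 - 0 = 10

10


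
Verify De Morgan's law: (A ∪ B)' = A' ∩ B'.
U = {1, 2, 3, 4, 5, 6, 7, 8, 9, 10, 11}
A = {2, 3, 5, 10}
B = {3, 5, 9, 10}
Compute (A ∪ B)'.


U = {1, 2, 3, 4, 5, 6, 7, 8, 9, 10, 11}
A = {2, 3, 5, 10}, B = {3, 5, 9, 10}
A ∪ B = {2, 3, 5, 9, 10}
(A ∪ B)' = U \ (A ∪ B) = {1, 4, 6, 7, 8, 11}
Verification via A' ∩ B': A' = {1, 4, 6, 7, 8, 9, 11}, B' = {1, 2, 4, 6, 7, 8, 11}
A' ∩ B' = {1, 4, 6, 7, 8, 11} ✓

{1, 4, 6, 7, 8, 11}


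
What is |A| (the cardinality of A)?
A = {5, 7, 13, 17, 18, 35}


Set A = {5, 7, 13, 17, 18, 35}
Listing elements: 5, 7, 13, 17, 18, 35
Counting: 6 elements
|A| = 6

6


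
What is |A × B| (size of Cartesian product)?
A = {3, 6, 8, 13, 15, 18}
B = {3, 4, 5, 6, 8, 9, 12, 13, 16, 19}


Set A = {3, 6, 8, 13, 15, 18} has 6 elements.
Set B = {3, 4, 5, 6, 8, 9, 12, 13, 16, 19} has 10 elements.
|A × B| = |A| × |B| = 6 × 10 = 60

60


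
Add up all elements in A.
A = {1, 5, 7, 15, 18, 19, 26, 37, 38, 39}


Set A = {1, 5, 7, 15, 18, 19, 26, 37, 38, 39}
Sum = 1 + 5 + 7 + 15 + 18 + 19 + 26 + 37 + 38 + 39 = 205

205


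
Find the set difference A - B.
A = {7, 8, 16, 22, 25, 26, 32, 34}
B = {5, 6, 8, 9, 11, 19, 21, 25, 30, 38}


Set A = {7, 8, 16, 22, 25, 26, 32, 34}
Set B = {5, 6, 8, 9, 11, 19, 21, 25, 30, 38}
A \ B includes elements in A that are not in B.
Check each element of A:
7 (not in B, keep), 8 (in B, remove), 16 (not in B, keep), 22 (not in B, keep), 25 (in B, remove), 26 (not in B, keep), 32 (not in B, keep), 34 (not in B, keep)
A \ B = {7, 16, 22, 26, 32, 34}

{7, 16, 22, 26, 32, 34}


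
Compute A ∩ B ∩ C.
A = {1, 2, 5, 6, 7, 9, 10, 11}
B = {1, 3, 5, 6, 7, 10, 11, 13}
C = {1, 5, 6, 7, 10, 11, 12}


Set A = {1, 2, 5, 6, 7, 9, 10, 11}
Set B = {1, 3, 5, 6, 7, 10, 11, 13}
Set C = {1, 5, 6, 7, 10, 11, 12}
First, A ∩ B = {1, 5, 6, 7, 10, 11}
Then, (A ∩ B) ∩ C = {1, 5, 6, 7, 10, 11}

{1, 5, 6, 7, 10, 11}


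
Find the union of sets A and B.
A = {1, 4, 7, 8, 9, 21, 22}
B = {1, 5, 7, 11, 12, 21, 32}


Set A = {1, 4, 7, 8, 9, 21, 22}
Set B = {1, 5, 7, 11, 12, 21, 32}
A ∪ B includes all elements in either set.
Elements from A: {1, 4, 7, 8, 9, 21, 22}
Elements from B not already included: {5, 11, 12, 32}
A ∪ B = {1, 4, 5, 7, 8, 9, 11, 12, 21, 22, 32}

{1, 4, 5, 7, 8, 9, 11, 12, 21, 22, 32}


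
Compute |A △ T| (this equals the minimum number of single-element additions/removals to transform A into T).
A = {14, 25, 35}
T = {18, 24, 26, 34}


Set A = {14, 25, 35}
Set T = {18, 24, 26, 34}
Elements to remove from A (in A, not in T): {14, 25, 35} → 3 removals
Elements to add to A (in T, not in A): {18, 24, 26, 34} → 4 additions
Total edits = 3 + 4 = 7

7


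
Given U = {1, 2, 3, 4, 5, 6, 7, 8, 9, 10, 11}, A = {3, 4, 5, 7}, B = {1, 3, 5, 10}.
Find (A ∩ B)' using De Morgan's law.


U = {1, 2, 3, 4, 5, 6, 7, 8, 9, 10, 11}
A = {3, 4, 5, 7}, B = {1, 3, 5, 10}
A ∩ B = {3, 5}
(A ∩ B)' = U \ (A ∩ B) = {1, 2, 4, 6, 7, 8, 9, 10, 11}
Verification via A' ∪ B': A' = {1, 2, 6, 8, 9, 10, 11}, B' = {2, 4, 6, 7, 8, 9, 11}
A' ∪ B' = {1, 2, 4, 6, 7, 8, 9, 10, 11} ✓

{1, 2, 4, 6, 7, 8, 9, 10, 11}


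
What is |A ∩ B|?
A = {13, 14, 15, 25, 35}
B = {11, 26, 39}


Set A = {13, 14, 15, 25, 35}
Set B = {11, 26, 39}
A ∩ B = {}
|A ∩ B| = 0

0


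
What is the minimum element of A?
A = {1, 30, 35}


Set A = {1, 30, 35}
Elements in ascending order: 1, 30, 35
The smallest element is 1.

1


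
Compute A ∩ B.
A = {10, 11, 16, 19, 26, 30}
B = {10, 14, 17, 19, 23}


Set A = {10, 11, 16, 19, 26, 30}
Set B = {10, 14, 17, 19, 23}
A ∩ B includes only elements in both sets.
Check each element of A against B:
10 ✓, 11 ✗, 16 ✗, 19 ✓, 26 ✗, 30 ✗
A ∩ B = {10, 19}

{10, 19}


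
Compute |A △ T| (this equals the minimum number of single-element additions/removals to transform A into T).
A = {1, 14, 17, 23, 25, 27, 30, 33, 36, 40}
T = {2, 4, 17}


Set A = {1, 14, 17, 23, 25, 27, 30, 33, 36, 40}
Set T = {2, 4, 17}
Elements to remove from A (in A, not in T): {1, 14, 23, 25, 27, 30, 33, 36, 40} → 9 removals
Elements to add to A (in T, not in A): {2, 4} → 2 additions
Total edits = 9 + 2 = 11

11


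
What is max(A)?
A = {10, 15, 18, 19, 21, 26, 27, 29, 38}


Set A = {10, 15, 18, 19, 21, 26, 27, 29, 38}
Elements in ascending order: 10, 15, 18, 19, 21, 26, 27, 29, 38
The largest element is 38.

38


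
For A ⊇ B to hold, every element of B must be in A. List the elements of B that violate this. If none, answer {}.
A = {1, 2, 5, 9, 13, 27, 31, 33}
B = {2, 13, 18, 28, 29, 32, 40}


Set A = {1, 2, 5, 9, 13, 27, 31, 33}
Set B = {2, 13, 18, 28, 29, 32, 40}
Check each element of B against A:
2 ∈ A, 13 ∈ A, 18 ∉ A (include), 28 ∉ A (include), 29 ∉ A (include), 32 ∉ A (include), 40 ∉ A (include)
Elements of B not in A: {18, 28, 29, 32, 40}

{18, 28, 29, 32, 40}


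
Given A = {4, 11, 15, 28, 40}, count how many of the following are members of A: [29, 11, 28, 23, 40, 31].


Set A = {4, 11, 15, 28, 40}
Candidates: [29, 11, 28, 23, 40, 31]
Check each candidate:
29 ∉ A, 11 ∈ A, 28 ∈ A, 23 ∉ A, 40 ∈ A, 31 ∉ A
Count of candidates in A: 3

3


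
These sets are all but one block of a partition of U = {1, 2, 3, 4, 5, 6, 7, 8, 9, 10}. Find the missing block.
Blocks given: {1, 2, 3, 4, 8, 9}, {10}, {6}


U = {1, 2, 3, 4, 5, 6, 7, 8, 9, 10}
Shown blocks: {1, 2, 3, 4, 8, 9}, {10}, {6}
A partition's blocks are pairwise disjoint and cover U, so the missing block = U \ (union of shown blocks).
Union of shown blocks: {1, 2, 3, 4, 6, 8, 9, 10}
Missing block = U \ (union) = {5, 7}

{5, 7}


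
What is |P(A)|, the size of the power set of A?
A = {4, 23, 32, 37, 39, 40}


Set A = {4, 23, 32, 37, 39, 40}
|A| = 6
The power set P(A) contains all subsets of A.
|P(A)| = 2^|A| = 2^6 = 64

64


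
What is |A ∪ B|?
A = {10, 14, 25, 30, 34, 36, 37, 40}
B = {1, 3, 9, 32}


Set A = {10, 14, 25, 30, 34, 36, 37, 40}, |A| = 8
Set B = {1, 3, 9, 32}, |B| = 4
A ∩ B = {}, |A ∩ B| = 0
|A ∪ B| = |A| + |B| - |A ∩ B| = 8 + 4 - 0 = 12

12


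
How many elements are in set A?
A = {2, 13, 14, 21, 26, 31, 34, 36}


Set A = {2, 13, 14, 21, 26, 31, 34, 36}
Listing elements: 2, 13, 14, 21, 26, 31, 34, 36
Counting: 8 elements
|A| = 8

8


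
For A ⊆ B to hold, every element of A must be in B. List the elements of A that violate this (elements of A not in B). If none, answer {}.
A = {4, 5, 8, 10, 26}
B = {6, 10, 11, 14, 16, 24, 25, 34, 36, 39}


Set A = {4, 5, 8, 10, 26}
Set B = {6, 10, 11, 14, 16, 24, 25, 34, 36, 39}
Check each element of A against B:
4 ∉ B (include), 5 ∉ B (include), 8 ∉ B (include), 10 ∈ B, 26 ∉ B (include)
Elements of A not in B: {4, 5, 8, 26}

{4, 5, 8, 26}


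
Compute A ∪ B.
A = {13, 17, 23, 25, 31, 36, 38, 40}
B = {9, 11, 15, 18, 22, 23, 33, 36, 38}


Set A = {13, 17, 23, 25, 31, 36, 38, 40}
Set B = {9, 11, 15, 18, 22, 23, 33, 36, 38}
A ∪ B includes all elements in either set.
Elements from A: {13, 17, 23, 25, 31, 36, 38, 40}
Elements from B not already included: {9, 11, 15, 18, 22, 33}
A ∪ B = {9, 11, 13, 15, 17, 18, 22, 23, 25, 31, 33, 36, 38, 40}

{9, 11, 13, 15, 17, 18, 22, 23, 25, 31, 33, 36, 38, 40}


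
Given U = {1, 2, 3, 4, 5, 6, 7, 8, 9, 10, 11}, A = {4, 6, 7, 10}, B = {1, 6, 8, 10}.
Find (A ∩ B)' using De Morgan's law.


U = {1, 2, 3, 4, 5, 6, 7, 8, 9, 10, 11}
A = {4, 6, 7, 10}, B = {1, 6, 8, 10}
A ∩ B = {6, 10}
(A ∩ B)' = U \ (A ∩ B) = {1, 2, 3, 4, 5, 7, 8, 9, 11}
Verification via A' ∪ B': A' = {1, 2, 3, 5, 8, 9, 11}, B' = {2, 3, 4, 5, 7, 9, 11}
A' ∪ B' = {1, 2, 3, 4, 5, 7, 8, 9, 11} ✓

{1, 2, 3, 4, 5, 7, 8, 9, 11}


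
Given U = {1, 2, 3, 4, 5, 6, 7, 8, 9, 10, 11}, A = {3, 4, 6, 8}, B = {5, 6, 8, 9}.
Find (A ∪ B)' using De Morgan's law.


U = {1, 2, 3, 4, 5, 6, 7, 8, 9, 10, 11}
A = {3, 4, 6, 8}, B = {5, 6, 8, 9}
A ∪ B = {3, 4, 5, 6, 8, 9}
(A ∪ B)' = U \ (A ∪ B) = {1, 2, 7, 10, 11}
Verification via A' ∩ B': A' = {1, 2, 5, 7, 9, 10, 11}, B' = {1, 2, 3, 4, 7, 10, 11}
A' ∩ B' = {1, 2, 7, 10, 11} ✓

{1, 2, 7, 10, 11}


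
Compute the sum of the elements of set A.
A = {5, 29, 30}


Set A = {5, 29, 30}
Sum = 5 + 29 + 30 = 64

64


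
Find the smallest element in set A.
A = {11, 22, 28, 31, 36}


Set A = {11, 22, 28, 31, 36}
Elements in ascending order: 11, 22, 28, 31, 36
The smallest element is 11.

11


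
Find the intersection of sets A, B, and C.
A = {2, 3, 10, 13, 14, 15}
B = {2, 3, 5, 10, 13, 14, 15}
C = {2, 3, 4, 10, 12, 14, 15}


Set A = {2, 3, 10, 13, 14, 15}
Set B = {2, 3, 5, 10, 13, 14, 15}
Set C = {2, 3, 4, 10, 12, 14, 15}
First, A ∩ B = {2, 3, 10, 13, 14, 15}
Then, (A ∩ B) ∩ C = {2, 3, 10, 14, 15}

{2, 3, 10, 14, 15}


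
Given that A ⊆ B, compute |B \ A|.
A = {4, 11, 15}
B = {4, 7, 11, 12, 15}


Set A = {4, 11, 15}, |A| = 3
Set B = {4, 7, 11, 12, 15}, |B| = 5
Since A ⊆ B: B \ A = {7, 12}
|B| - |A| = 5 - 3 = 2

2


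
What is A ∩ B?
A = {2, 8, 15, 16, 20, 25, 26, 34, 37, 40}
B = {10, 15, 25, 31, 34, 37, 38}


Set A = {2, 8, 15, 16, 20, 25, 26, 34, 37, 40}
Set B = {10, 15, 25, 31, 34, 37, 38}
A ∩ B includes only elements in both sets.
Check each element of A against B:
2 ✗, 8 ✗, 15 ✓, 16 ✗, 20 ✗, 25 ✓, 26 ✗, 34 ✓, 37 ✓, 40 ✗
A ∩ B = {15, 25, 34, 37}

{15, 25, 34, 37}


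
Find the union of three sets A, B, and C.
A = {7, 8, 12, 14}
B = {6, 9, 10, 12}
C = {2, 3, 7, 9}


Set A = {7, 8, 12, 14}
Set B = {6, 9, 10, 12}
Set C = {2, 3, 7, 9}
First, A ∪ B = {6, 7, 8, 9, 10, 12, 14}
Then, (A ∪ B) ∪ C = {2, 3, 6, 7, 8, 9, 10, 12, 14}

{2, 3, 6, 7, 8, 9, 10, 12, 14}


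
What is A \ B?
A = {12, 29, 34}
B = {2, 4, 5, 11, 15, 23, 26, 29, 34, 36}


Set A = {12, 29, 34}
Set B = {2, 4, 5, 11, 15, 23, 26, 29, 34, 36}
A \ B includes elements in A that are not in B.
Check each element of A:
12 (not in B, keep), 29 (in B, remove), 34 (in B, remove)
A \ B = {12}

{12}


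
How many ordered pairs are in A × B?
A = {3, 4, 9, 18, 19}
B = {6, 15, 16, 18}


Set A = {3, 4, 9, 18, 19} has 5 elements.
Set B = {6, 15, 16, 18} has 4 elements.
|A × B| = |A| × |B| = 5 × 4 = 20

20


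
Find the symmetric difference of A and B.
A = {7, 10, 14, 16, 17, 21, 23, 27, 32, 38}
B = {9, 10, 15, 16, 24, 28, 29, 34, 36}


Set A = {7, 10, 14, 16, 17, 21, 23, 27, 32, 38}
Set B = {9, 10, 15, 16, 24, 28, 29, 34, 36}
A △ B = (A \ B) ∪ (B \ A)
Elements in A but not B: {7, 14, 17, 21, 23, 27, 32, 38}
Elements in B but not A: {9, 15, 24, 28, 29, 34, 36}
A △ B = {7, 9, 14, 15, 17, 21, 23, 24, 27, 28, 29, 32, 34, 36, 38}

{7, 9, 14, 15, 17, 21, 23, 24, 27, 28, 29, 32, 34, 36, 38}


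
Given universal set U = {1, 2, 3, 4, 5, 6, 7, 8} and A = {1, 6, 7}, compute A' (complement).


Universal set U = {1, 2, 3, 4, 5, 6, 7, 8}
Set A = {1, 6, 7}
A' = U \ A = elements in U but not in A
Checking each element of U:
1 (in A, exclude), 2 (not in A, include), 3 (not in A, include), 4 (not in A, include), 5 (not in A, include), 6 (in A, exclude), 7 (in A, exclude), 8 (not in A, include)
A' = {2, 3, 4, 5, 8}

{2, 3, 4, 5, 8}


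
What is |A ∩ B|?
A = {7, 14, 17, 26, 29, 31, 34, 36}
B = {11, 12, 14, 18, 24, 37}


Set A = {7, 14, 17, 26, 29, 31, 34, 36}
Set B = {11, 12, 14, 18, 24, 37}
A ∩ B = {14}
|A ∩ B| = 1

1


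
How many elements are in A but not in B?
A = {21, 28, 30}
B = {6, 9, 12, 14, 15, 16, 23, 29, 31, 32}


Set A = {21, 28, 30}
Set B = {6, 9, 12, 14, 15, 16, 23, 29, 31, 32}
A \ B = {21, 28, 30}
|A \ B| = 3

3


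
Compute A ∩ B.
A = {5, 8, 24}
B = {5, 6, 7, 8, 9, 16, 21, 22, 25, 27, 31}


Set A = {5, 8, 24}
Set B = {5, 6, 7, 8, 9, 16, 21, 22, 25, 27, 31}
A ∩ B includes only elements in both sets.
Check each element of A against B:
5 ✓, 8 ✓, 24 ✗
A ∩ B = {5, 8}

{5, 8}


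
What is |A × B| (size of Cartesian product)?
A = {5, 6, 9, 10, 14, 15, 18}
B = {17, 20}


Set A = {5, 6, 9, 10, 14, 15, 18} has 7 elements.
Set B = {17, 20} has 2 elements.
|A × B| = |A| × |B| = 7 × 2 = 14

14


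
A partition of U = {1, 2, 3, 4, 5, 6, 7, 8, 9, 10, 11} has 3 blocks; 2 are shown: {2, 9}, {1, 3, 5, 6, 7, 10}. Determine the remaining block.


U = {1, 2, 3, 4, 5, 6, 7, 8, 9, 10, 11}
Shown blocks: {2, 9}, {1, 3, 5, 6, 7, 10}
A partition's blocks are pairwise disjoint and cover U, so the missing block = U \ (union of shown blocks).
Union of shown blocks: {1, 2, 3, 5, 6, 7, 9, 10}
Missing block = U \ (union) = {4, 8, 11}

{4, 8, 11}


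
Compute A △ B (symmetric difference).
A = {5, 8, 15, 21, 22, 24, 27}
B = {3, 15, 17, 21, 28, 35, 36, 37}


Set A = {5, 8, 15, 21, 22, 24, 27}
Set B = {3, 15, 17, 21, 28, 35, 36, 37}
A △ B = (A \ B) ∪ (B \ A)
Elements in A but not B: {5, 8, 22, 24, 27}
Elements in B but not A: {3, 17, 28, 35, 36, 37}
A △ B = {3, 5, 8, 17, 22, 24, 27, 28, 35, 36, 37}

{3, 5, 8, 17, 22, 24, 27, 28, 35, 36, 37}


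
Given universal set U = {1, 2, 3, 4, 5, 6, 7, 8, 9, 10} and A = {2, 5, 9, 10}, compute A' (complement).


Universal set U = {1, 2, 3, 4, 5, 6, 7, 8, 9, 10}
Set A = {2, 5, 9, 10}
A' = U \ A = elements in U but not in A
Checking each element of U:
1 (not in A, include), 2 (in A, exclude), 3 (not in A, include), 4 (not in A, include), 5 (in A, exclude), 6 (not in A, include), 7 (not in A, include), 8 (not in A, include), 9 (in A, exclude), 10 (in A, exclude)
A' = {1, 3, 4, 6, 7, 8}

{1, 3, 4, 6, 7, 8}


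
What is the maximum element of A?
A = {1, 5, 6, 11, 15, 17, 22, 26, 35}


Set A = {1, 5, 6, 11, 15, 17, 22, 26, 35}
Elements in ascending order: 1, 5, 6, 11, 15, 17, 22, 26, 35
The largest element is 35.

35


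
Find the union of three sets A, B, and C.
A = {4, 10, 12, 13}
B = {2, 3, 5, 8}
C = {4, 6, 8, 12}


Set A = {4, 10, 12, 13}
Set B = {2, 3, 5, 8}
Set C = {4, 6, 8, 12}
First, A ∪ B = {2, 3, 4, 5, 8, 10, 12, 13}
Then, (A ∪ B) ∪ C = {2, 3, 4, 5, 6, 8, 10, 12, 13}

{2, 3, 4, 5, 6, 8, 10, 12, 13}


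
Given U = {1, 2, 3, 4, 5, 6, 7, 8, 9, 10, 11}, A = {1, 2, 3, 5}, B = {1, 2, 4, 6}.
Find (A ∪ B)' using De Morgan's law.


U = {1, 2, 3, 4, 5, 6, 7, 8, 9, 10, 11}
A = {1, 2, 3, 5}, B = {1, 2, 4, 6}
A ∪ B = {1, 2, 3, 4, 5, 6}
(A ∪ B)' = U \ (A ∪ B) = {7, 8, 9, 10, 11}
Verification via A' ∩ B': A' = {4, 6, 7, 8, 9, 10, 11}, B' = {3, 5, 7, 8, 9, 10, 11}
A' ∩ B' = {7, 8, 9, 10, 11} ✓

{7, 8, 9, 10, 11}


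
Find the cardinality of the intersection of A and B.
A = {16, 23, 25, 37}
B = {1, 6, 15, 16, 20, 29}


Set A = {16, 23, 25, 37}
Set B = {1, 6, 15, 16, 20, 29}
A ∩ B = {16}
|A ∩ B| = 1

1


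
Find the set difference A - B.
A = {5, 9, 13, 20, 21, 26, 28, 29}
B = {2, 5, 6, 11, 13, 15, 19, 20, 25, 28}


Set A = {5, 9, 13, 20, 21, 26, 28, 29}
Set B = {2, 5, 6, 11, 13, 15, 19, 20, 25, 28}
A \ B includes elements in A that are not in B.
Check each element of A:
5 (in B, remove), 9 (not in B, keep), 13 (in B, remove), 20 (in B, remove), 21 (not in B, keep), 26 (not in B, keep), 28 (in B, remove), 29 (not in B, keep)
A \ B = {9, 21, 26, 29}

{9, 21, 26, 29}


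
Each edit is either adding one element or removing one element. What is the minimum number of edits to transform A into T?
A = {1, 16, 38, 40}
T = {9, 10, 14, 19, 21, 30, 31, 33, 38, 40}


Set A = {1, 16, 38, 40}
Set T = {9, 10, 14, 19, 21, 30, 31, 33, 38, 40}
Elements to remove from A (in A, not in T): {1, 16} → 2 removals
Elements to add to A (in T, not in A): {9, 10, 14, 19, 21, 30, 31, 33} → 8 additions
Total edits = 2 + 8 = 10

10


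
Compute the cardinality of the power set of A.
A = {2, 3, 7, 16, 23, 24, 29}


Set A = {2, 3, 7, 16, 23, 24, 29}
|A| = 7
The power set P(A) contains all subsets of A.
|P(A)| = 2^|A| = 2^7 = 128

128


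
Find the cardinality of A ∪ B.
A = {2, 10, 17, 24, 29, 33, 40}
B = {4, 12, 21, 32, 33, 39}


Set A = {2, 10, 17, 24, 29, 33, 40}, |A| = 7
Set B = {4, 12, 21, 32, 33, 39}, |B| = 6
A ∩ B = {33}, |A ∩ B| = 1
|A ∪ B| = |A| + |B| - |A ∩ B| = 7 + 6 - 1 = 12

12


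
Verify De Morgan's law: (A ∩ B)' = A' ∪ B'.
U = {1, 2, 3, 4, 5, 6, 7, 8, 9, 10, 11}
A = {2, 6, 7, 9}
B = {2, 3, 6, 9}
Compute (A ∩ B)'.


U = {1, 2, 3, 4, 5, 6, 7, 8, 9, 10, 11}
A = {2, 6, 7, 9}, B = {2, 3, 6, 9}
A ∩ B = {2, 6, 9}
(A ∩ B)' = U \ (A ∩ B) = {1, 3, 4, 5, 7, 8, 10, 11}
Verification via A' ∪ B': A' = {1, 3, 4, 5, 8, 10, 11}, B' = {1, 4, 5, 7, 8, 10, 11}
A' ∪ B' = {1, 3, 4, 5, 7, 8, 10, 11} ✓

{1, 3, 4, 5, 7, 8, 10, 11}


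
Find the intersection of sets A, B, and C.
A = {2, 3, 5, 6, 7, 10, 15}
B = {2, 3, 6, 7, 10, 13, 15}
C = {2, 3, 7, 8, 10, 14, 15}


Set A = {2, 3, 5, 6, 7, 10, 15}
Set B = {2, 3, 6, 7, 10, 13, 15}
Set C = {2, 3, 7, 8, 10, 14, 15}
First, A ∩ B = {2, 3, 6, 7, 10, 15}
Then, (A ∩ B) ∩ C = {2, 3, 7, 10, 15}

{2, 3, 7, 10, 15}


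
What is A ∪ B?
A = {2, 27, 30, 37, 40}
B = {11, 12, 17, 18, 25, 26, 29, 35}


Set A = {2, 27, 30, 37, 40}
Set B = {11, 12, 17, 18, 25, 26, 29, 35}
A ∪ B includes all elements in either set.
Elements from A: {2, 27, 30, 37, 40}
Elements from B not already included: {11, 12, 17, 18, 25, 26, 29, 35}
A ∪ B = {2, 11, 12, 17, 18, 25, 26, 27, 29, 30, 35, 37, 40}

{2, 11, 12, 17, 18, 25, 26, 27, 29, 30, 35, 37, 40}


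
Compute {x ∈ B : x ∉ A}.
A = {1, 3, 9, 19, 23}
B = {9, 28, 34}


Set A = {1, 3, 9, 19, 23}
Set B = {9, 28, 34}
Check each element of B against A:
9 ∈ A, 28 ∉ A (include), 34 ∉ A (include)
Elements of B not in A: {28, 34}

{28, 34}


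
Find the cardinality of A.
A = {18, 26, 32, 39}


Set A = {18, 26, 32, 39}
Listing elements: 18, 26, 32, 39
Counting: 4 elements
|A| = 4

4


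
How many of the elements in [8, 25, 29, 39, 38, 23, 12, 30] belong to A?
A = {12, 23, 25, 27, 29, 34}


Set A = {12, 23, 25, 27, 29, 34}
Candidates: [8, 25, 29, 39, 38, 23, 12, 30]
Check each candidate:
8 ∉ A, 25 ∈ A, 29 ∈ A, 39 ∉ A, 38 ∉ A, 23 ∈ A, 12 ∈ A, 30 ∉ A
Count of candidates in A: 4

4


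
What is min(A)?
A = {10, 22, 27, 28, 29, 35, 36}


Set A = {10, 22, 27, 28, 29, 35, 36}
Elements in ascending order: 10, 22, 27, 28, 29, 35, 36
The smallest element is 10.

10


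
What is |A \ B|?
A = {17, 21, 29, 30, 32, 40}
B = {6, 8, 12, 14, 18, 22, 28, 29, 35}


Set A = {17, 21, 29, 30, 32, 40}
Set B = {6, 8, 12, 14, 18, 22, 28, 29, 35}
A \ B = {17, 21, 30, 32, 40}
|A \ B| = 5

5


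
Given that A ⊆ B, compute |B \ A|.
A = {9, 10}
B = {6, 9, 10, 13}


Set A = {9, 10}, |A| = 2
Set B = {6, 9, 10, 13}, |B| = 4
Since A ⊆ B: B \ A = {6, 13}
|B| - |A| = 4 - 2 = 2

2


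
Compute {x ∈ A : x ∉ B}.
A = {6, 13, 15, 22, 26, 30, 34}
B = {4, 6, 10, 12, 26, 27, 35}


Set A = {6, 13, 15, 22, 26, 30, 34}
Set B = {4, 6, 10, 12, 26, 27, 35}
Check each element of A against B:
6 ∈ B, 13 ∉ B (include), 15 ∉ B (include), 22 ∉ B (include), 26 ∈ B, 30 ∉ B (include), 34 ∉ B (include)
Elements of A not in B: {13, 15, 22, 30, 34}

{13, 15, 22, 30, 34}


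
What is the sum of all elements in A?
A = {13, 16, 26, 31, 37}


Set A = {13, 16, 26, 31, 37}
Sum = 13 + 16 + 26 + 31 + 37 = 123

123


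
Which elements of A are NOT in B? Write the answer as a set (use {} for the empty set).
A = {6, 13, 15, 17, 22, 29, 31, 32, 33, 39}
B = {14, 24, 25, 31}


Set A = {6, 13, 15, 17, 22, 29, 31, 32, 33, 39}
Set B = {14, 24, 25, 31}
Check each element of A against B:
6 ∉ B (include), 13 ∉ B (include), 15 ∉ B (include), 17 ∉ B (include), 22 ∉ B (include), 29 ∉ B (include), 31 ∈ B, 32 ∉ B (include), 33 ∉ B (include), 39 ∉ B (include)
Elements of A not in B: {6, 13, 15, 17, 22, 29, 32, 33, 39}

{6, 13, 15, 17, 22, 29, 32, 33, 39}


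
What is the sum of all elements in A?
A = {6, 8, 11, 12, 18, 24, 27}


Set A = {6, 8, 11, 12, 18, 24, 27}
Sum = 6 + 8 + 11 + 12 + 18 + 24 + 27 = 106

106


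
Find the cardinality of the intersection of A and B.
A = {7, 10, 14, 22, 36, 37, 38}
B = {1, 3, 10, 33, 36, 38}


Set A = {7, 10, 14, 22, 36, 37, 38}
Set B = {1, 3, 10, 33, 36, 38}
A ∩ B = {10, 36, 38}
|A ∩ B| = 3

3


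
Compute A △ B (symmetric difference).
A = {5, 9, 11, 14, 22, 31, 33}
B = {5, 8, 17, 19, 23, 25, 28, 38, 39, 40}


Set A = {5, 9, 11, 14, 22, 31, 33}
Set B = {5, 8, 17, 19, 23, 25, 28, 38, 39, 40}
A △ B = (A \ B) ∪ (B \ A)
Elements in A but not B: {9, 11, 14, 22, 31, 33}
Elements in B but not A: {8, 17, 19, 23, 25, 28, 38, 39, 40}
A △ B = {8, 9, 11, 14, 17, 19, 22, 23, 25, 28, 31, 33, 38, 39, 40}

{8, 9, 11, 14, 17, 19, 22, 23, 25, 28, 31, 33, 38, 39, 40}


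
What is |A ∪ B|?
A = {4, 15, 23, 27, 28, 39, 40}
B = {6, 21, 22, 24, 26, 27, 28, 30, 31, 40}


Set A = {4, 15, 23, 27, 28, 39, 40}, |A| = 7
Set B = {6, 21, 22, 24, 26, 27, 28, 30, 31, 40}, |B| = 10
A ∩ B = {27, 28, 40}, |A ∩ B| = 3
|A ∪ B| = |A| + |B| - |A ∩ B| = 7 + 10 - 3 = 14

14


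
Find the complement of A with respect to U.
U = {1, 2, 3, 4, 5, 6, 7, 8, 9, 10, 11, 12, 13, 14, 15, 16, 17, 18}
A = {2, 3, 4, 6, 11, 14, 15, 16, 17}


Universal set U = {1, 2, 3, 4, 5, 6, 7, 8, 9, 10, 11, 12, 13, 14, 15, 16, 17, 18}
Set A = {2, 3, 4, 6, 11, 14, 15, 16, 17}
A' = U \ A = elements in U but not in A
Checking each element of U:
1 (not in A, include), 2 (in A, exclude), 3 (in A, exclude), 4 (in A, exclude), 5 (not in A, include), 6 (in A, exclude), 7 (not in A, include), 8 (not in A, include), 9 (not in A, include), 10 (not in A, include), 11 (in A, exclude), 12 (not in A, include), 13 (not in A, include), 14 (in A, exclude), 15 (in A, exclude), 16 (in A, exclude), 17 (in A, exclude), 18 (not in A, include)
A' = {1, 5, 7, 8, 9, 10, 12, 13, 18}

{1, 5, 7, 8, 9, 10, 12, 13, 18}


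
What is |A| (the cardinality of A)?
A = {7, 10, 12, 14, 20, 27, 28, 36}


Set A = {7, 10, 12, 14, 20, 27, 28, 36}
Listing elements: 7, 10, 12, 14, 20, 27, 28, 36
Counting: 8 elements
|A| = 8

8


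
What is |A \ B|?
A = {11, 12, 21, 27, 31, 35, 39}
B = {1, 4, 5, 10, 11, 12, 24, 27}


Set A = {11, 12, 21, 27, 31, 35, 39}
Set B = {1, 4, 5, 10, 11, 12, 24, 27}
A \ B = {21, 31, 35, 39}
|A \ B| = 4

4


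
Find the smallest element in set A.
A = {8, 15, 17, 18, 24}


Set A = {8, 15, 17, 18, 24}
Elements in ascending order: 8, 15, 17, 18, 24
The smallest element is 8.

8


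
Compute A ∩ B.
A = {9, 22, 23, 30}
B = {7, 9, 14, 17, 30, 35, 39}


Set A = {9, 22, 23, 30}
Set B = {7, 9, 14, 17, 30, 35, 39}
A ∩ B includes only elements in both sets.
Check each element of A against B:
9 ✓, 22 ✗, 23 ✗, 30 ✓
A ∩ B = {9, 30}

{9, 30}


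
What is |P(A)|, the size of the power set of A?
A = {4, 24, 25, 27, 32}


Set A = {4, 24, 25, 27, 32}
|A| = 5
The power set P(A) contains all subsets of A.
|P(A)| = 2^|A| = 2^5 = 32

32


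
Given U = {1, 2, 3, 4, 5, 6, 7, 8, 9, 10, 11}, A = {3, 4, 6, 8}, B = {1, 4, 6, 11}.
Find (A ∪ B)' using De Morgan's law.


U = {1, 2, 3, 4, 5, 6, 7, 8, 9, 10, 11}
A = {3, 4, 6, 8}, B = {1, 4, 6, 11}
A ∪ B = {1, 3, 4, 6, 8, 11}
(A ∪ B)' = U \ (A ∪ B) = {2, 5, 7, 9, 10}
Verification via A' ∩ B': A' = {1, 2, 5, 7, 9, 10, 11}, B' = {2, 3, 5, 7, 8, 9, 10}
A' ∩ B' = {2, 5, 7, 9, 10} ✓

{2, 5, 7, 9, 10}


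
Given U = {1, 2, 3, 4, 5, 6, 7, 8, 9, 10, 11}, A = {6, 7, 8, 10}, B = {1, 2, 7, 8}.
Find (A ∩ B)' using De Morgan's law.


U = {1, 2, 3, 4, 5, 6, 7, 8, 9, 10, 11}
A = {6, 7, 8, 10}, B = {1, 2, 7, 8}
A ∩ B = {7, 8}
(A ∩ B)' = U \ (A ∩ B) = {1, 2, 3, 4, 5, 6, 9, 10, 11}
Verification via A' ∪ B': A' = {1, 2, 3, 4, 5, 9, 11}, B' = {3, 4, 5, 6, 9, 10, 11}
A' ∪ B' = {1, 2, 3, 4, 5, 6, 9, 10, 11} ✓

{1, 2, 3, 4, 5, 6, 9, 10, 11}


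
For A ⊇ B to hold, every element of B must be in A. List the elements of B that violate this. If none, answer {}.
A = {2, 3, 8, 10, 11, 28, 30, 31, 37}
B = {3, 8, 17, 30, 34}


Set A = {2, 3, 8, 10, 11, 28, 30, 31, 37}
Set B = {3, 8, 17, 30, 34}
Check each element of B against A:
3 ∈ A, 8 ∈ A, 17 ∉ A (include), 30 ∈ A, 34 ∉ A (include)
Elements of B not in A: {17, 34}

{17, 34}


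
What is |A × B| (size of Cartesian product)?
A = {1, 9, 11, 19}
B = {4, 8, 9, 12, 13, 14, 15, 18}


Set A = {1, 9, 11, 19} has 4 elements.
Set B = {4, 8, 9, 12, 13, 14, 15, 18} has 8 elements.
|A × B| = |A| × |B| = 4 × 8 = 32

32


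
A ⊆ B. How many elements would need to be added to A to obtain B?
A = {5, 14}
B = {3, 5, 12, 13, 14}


Set A = {5, 14}, |A| = 2
Set B = {3, 5, 12, 13, 14}, |B| = 5
Since A ⊆ B: B \ A = {3, 12, 13}
|B| - |A| = 5 - 2 = 3

3


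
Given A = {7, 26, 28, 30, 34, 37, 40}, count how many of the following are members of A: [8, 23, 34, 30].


Set A = {7, 26, 28, 30, 34, 37, 40}
Candidates: [8, 23, 34, 30]
Check each candidate:
8 ∉ A, 23 ∉ A, 34 ∈ A, 30 ∈ A
Count of candidates in A: 2

2


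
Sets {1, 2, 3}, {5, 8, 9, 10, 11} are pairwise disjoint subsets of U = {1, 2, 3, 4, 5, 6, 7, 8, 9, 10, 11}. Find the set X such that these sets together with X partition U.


U = {1, 2, 3, 4, 5, 6, 7, 8, 9, 10, 11}
Shown blocks: {1, 2, 3}, {5, 8, 9, 10, 11}
A partition's blocks are pairwise disjoint and cover U, so the missing block = U \ (union of shown blocks).
Union of shown blocks: {1, 2, 3, 5, 8, 9, 10, 11}
Missing block = U \ (union) = {4, 6, 7}

{4, 6, 7}


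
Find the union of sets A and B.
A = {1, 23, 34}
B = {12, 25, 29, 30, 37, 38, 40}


Set A = {1, 23, 34}
Set B = {12, 25, 29, 30, 37, 38, 40}
A ∪ B includes all elements in either set.
Elements from A: {1, 23, 34}
Elements from B not already included: {12, 25, 29, 30, 37, 38, 40}
A ∪ B = {1, 12, 23, 25, 29, 30, 34, 37, 38, 40}

{1, 12, 23, 25, 29, 30, 34, 37, 38, 40}


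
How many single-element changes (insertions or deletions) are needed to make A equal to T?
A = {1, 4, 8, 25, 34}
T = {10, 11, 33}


Set A = {1, 4, 8, 25, 34}
Set T = {10, 11, 33}
Elements to remove from A (in A, not in T): {1, 4, 8, 25, 34} → 5 removals
Elements to add to A (in T, not in A): {10, 11, 33} → 3 additions
Total edits = 5 + 3 = 8

8


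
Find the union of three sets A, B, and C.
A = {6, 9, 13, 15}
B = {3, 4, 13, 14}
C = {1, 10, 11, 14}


Set A = {6, 9, 13, 15}
Set B = {3, 4, 13, 14}
Set C = {1, 10, 11, 14}
First, A ∪ B = {3, 4, 6, 9, 13, 14, 15}
Then, (A ∪ B) ∪ C = {1, 3, 4, 6, 9, 10, 11, 13, 14, 15}

{1, 3, 4, 6, 9, 10, 11, 13, 14, 15}


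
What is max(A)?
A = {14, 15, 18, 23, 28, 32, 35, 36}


Set A = {14, 15, 18, 23, 28, 32, 35, 36}
Elements in ascending order: 14, 15, 18, 23, 28, 32, 35, 36
The largest element is 36.

36


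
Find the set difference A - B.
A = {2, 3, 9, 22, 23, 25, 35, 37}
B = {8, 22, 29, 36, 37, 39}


Set A = {2, 3, 9, 22, 23, 25, 35, 37}
Set B = {8, 22, 29, 36, 37, 39}
A \ B includes elements in A that are not in B.
Check each element of A:
2 (not in B, keep), 3 (not in B, keep), 9 (not in B, keep), 22 (in B, remove), 23 (not in B, keep), 25 (not in B, keep), 35 (not in B, keep), 37 (in B, remove)
A \ B = {2, 3, 9, 23, 25, 35}

{2, 3, 9, 23, 25, 35}


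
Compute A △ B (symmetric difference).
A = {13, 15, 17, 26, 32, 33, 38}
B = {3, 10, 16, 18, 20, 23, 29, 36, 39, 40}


Set A = {13, 15, 17, 26, 32, 33, 38}
Set B = {3, 10, 16, 18, 20, 23, 29, 36, 39, 40}
A △ B = (A \ B) ∪ (B \ A)
Elements in A but not B: {13, 15, 17, 26, 32, 33, 38}
Elements in B but not A: {3, 10, 16, 18, 20, 23, 29, 36, 39, 40}
A △ B = {3, 10, 13, 15, 16, 17, 18, 20, 23, 26, 29, 32, 33, 36, 38, 39, 40}

{3, 10, 13, 15, 16, 17, 18, 20, 23, 26, 29, 32, 33, 36, 38, 39, 40}


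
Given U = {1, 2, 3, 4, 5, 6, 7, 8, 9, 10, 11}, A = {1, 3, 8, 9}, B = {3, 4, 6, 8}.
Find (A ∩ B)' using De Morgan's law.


U = {1, 2, 3, 4, 5, 6, 7, 8, 9, 10, 11}
A = {1, 3, 8, 9}, B = {3, 4, 6, 8}
A ∩ B = {3, 8}
(A ∩ B)' = U \ (A ∩ B) = {1, 2, 4, 5, 6, 7, 9, 10, 11}
Verification via A' ∪ B': A' = {2, 4, 5, 6, 7, 10, 11}, B' = {1, 2, 5, 7, 9, 10, 11}
A' ∪ B' = {1, 2, 4, 5, 6, 7, 9, 10, 11} ✓

{1, 2, 4, 5, 6, 7, 9, 10, 11}


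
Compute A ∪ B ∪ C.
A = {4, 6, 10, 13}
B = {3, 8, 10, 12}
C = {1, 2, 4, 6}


Set A = {4, 6, 10, 13}
Set B = {3, 8, 10, 12}
Set C = {1, 2, 4, 6}
First, A ∪ B = {3, 4, 6, 8, 10, 12, 13}
Then, (A ∪ B) ∪ C = {1, 2, 3, 4, 6, 8, 10, 12, 13}

{1, 2, 3, 4, 6, 8, 10, 12, 13}


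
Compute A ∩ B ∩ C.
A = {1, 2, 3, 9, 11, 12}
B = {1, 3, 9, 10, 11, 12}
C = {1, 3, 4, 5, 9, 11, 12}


Set A = {1, 2, 3, 9, 11, 12}
Set B = {1, 3, 9, 10, 11, 12}
Set C = {1, 3, 4, 5, 9, 11, 12}
First, A ∩ B = {1, 3, 9, 11, 12}
Then, (A ∩ B) ∩ C = {1, 3, 9, 11, 12}

{1, 3, 9, 11, 12}


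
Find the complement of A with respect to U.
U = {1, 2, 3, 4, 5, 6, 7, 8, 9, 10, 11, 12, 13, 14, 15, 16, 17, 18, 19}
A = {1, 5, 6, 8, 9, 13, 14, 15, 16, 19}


Universal set U = {1, 2, 3, 4, 5, 6, 7, 8, 9, 10, 11, 12, 13, 14, 15, 16, 17, 18, 19}
Set A = {1, 5, 6, 8, 9, 13, 14, 15, 16, 19}
A' = U \ A = elements in U but not in A
Checking each element of U:
1 (in A, exclude), 2 (not in A, include), 3 (not in A, include), 4 (not in A, include), 5 (in A, exclude), 6 (in A, exclude), 7 (not in A, include), 8 (in A, exclude), 9 (in A, exclude), 10 (not in A, include), 11 (not in A, include), 12 (not in A, include), 13 (in A, exclude), 14 (in A, exclude), 15 (in A, exclude), 16 (in A, exclude), 17 (not in A, include), 18 (not in A, include), 19 (in A, exclude)
A' = {2, 3, 4, 7, 10, 11, 12, 17, 18}

{2, 3, 4, 7, 10, 11, 12, 17, 18}


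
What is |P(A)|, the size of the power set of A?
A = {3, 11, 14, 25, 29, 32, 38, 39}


Set A = {3, 11, 14, 25, 29, 32, 38, 39}
|A| = 8
The power set P(A) contains all subsets of A.
|P(A)| = 2^|A| = 2^8 = 256

256


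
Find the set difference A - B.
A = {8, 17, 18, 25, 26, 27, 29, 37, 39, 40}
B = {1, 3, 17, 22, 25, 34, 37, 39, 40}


Set A = {8, 17, 18, 25, 26, 27, 29, 37, 39, 40}
Set B = {1, 3, 17, 22, 25, 34, 37, 39, 40}
A \ B includes elements in A that are not in B.
Check each element of A:
8 (not in B, keep), 17 (in B, remove), 18 (not in B, keep), 25 (in B, remove), 26 (not in B, keep), 27 (not in B, keep), 29 (not in B, keep), 37 (in B, remove), 39 (in B, remove), 40 (in B, remove)
A \ B = {8, 18, 26, 27, 29}

{8, 18, 26, 27, 29}


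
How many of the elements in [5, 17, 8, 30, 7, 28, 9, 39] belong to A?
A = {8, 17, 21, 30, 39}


Set A = {8, 17, 21, 30, 39}
Candidates: [5, 17, 8, 30, 7, 28, 9, 39]
Check each candidate:
5 ∉ A, 17 ∈ A, 8 ∈ A, 30 ∈ A, 7 ∉ A, 28 ∉ A, 9 ∉ A, 39 ∈ A
Count of candidates in A: 4

4


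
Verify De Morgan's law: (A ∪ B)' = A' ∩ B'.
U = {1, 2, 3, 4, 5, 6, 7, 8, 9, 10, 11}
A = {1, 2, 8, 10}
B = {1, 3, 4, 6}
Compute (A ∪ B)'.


U = {1, 2, 3, 4, 5, 6, 7, 8, 9, 10, 11}
A = {1, 2, 8, 10}, B = {1, 3, 4, 6}
A ∪ B = {1, 2, 3, 4, 6, 8, 10}
(A ∪ B)' = U \ (A ∪ B) = {5, 7, 9, 11}
Verification via A' ∩ B': A' = {3, 4, 5, 6, 7, 9, 11}, B' = {2, 5, 7, 8, 9, 10, 11}
A' ∩ B' = {5, 7, 9, 11} ✓

{5, 7, 9, 11}


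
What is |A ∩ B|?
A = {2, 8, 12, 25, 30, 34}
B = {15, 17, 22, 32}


Set A = {2, 8, 12, 25, 30, 34}
Set B = {15, 17, 22, 32}
A ∩ B = {}
|A ∩ B| = 0

0


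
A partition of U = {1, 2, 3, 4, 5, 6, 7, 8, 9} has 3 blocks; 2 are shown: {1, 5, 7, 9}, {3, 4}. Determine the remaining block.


U = {1, 2, 3, 4, 5, 6, 7, 8, 9}
Shown blocks: {1, 5, 7, 9}, {3, 4}
A partition's blocks are pairwise disjoint and cover U, so the missing block = U \ (union of shown blocks).
Union of shown blocks: {1, 3, 4, 5, 7, 9}
Missing block = U \ (union) = {2, 6, 8}

{2, 6, 8}


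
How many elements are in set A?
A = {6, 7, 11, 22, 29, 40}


Set A = {6, 7, 11, 22, 29, 40}
Listing elements: 6, 7, 11, 22, 29, 40
Counting: 6 elements
|A| = 6

6


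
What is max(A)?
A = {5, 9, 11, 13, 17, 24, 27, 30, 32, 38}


Set A = {5, 9, 11, 13, 17, 24, 27, 30, 32, 38}
Elements in ascending order: 5, 9, 11, 13, 17, 24, 27, 30, 32, 38
The largest element is 38.

38


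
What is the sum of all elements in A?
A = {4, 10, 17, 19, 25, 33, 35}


Set A = {4, 10, 17, 19, 25, 33, 35}
Sum = 4 + 10 + 17 + 19 + 25 + 33 + 35 = 143

143


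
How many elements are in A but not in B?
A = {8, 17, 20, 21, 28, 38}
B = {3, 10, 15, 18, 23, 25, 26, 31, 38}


Set A = {8, 17, 20, 21, 28, 38}
Set B = {3, 10, 15, 18, 23, 25, 26, 31, 38}
A \ B = {8, 17, 20, 21, 28}
|A \ B| = 5

5


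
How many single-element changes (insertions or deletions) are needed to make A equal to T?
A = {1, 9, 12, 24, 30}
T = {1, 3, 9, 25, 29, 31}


Set A = {1, 9, 12, 24, 30}
Set T = {1, 3, 9, 25, 29, 31}
Elements to remove from A (in A, not in T): {12, 24, 30} → 3 removals
Elements to add to A (in T, not in A): {3, 25, 29, 31} → 4 additions
Total edits = 3 + 4 = 7

7


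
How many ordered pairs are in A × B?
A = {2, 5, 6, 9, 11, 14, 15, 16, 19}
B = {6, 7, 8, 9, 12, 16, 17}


Set A = {2, 5, 6, 9, 11, 14, 15, 16, 19} has 9 elements.
Set B = {6, 7, 8, 9, 12, 16, 17} has 7 elements.
|A × B| = |A| × |B| = 9 × 7 = 63

63


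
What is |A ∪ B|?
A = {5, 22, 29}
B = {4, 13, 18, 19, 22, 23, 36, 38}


Set A = {5, 22, 29}, |A| = 3
Set B = {4, 13, 18, 19, 22, 23, 36, 38}, |B| = 8
A ∩ B = {22}, |A ∩ B| = 1
|A ∪ B| = |A| + |B| - |A ∩ B| = 3 + 8 - 1 = 10

10


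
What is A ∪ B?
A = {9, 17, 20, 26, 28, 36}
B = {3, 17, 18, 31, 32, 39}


Set A = {9, 17, 20, 26, 28, 36}
Set B = {3, 17, 18, 31, 32, 39}
A ∪ B includes all elements in either set.
Elements from A: {9, 17, 20, 26, 28, 36}
Elements from B not already included: {3, 18, 31, 32, 39}
A ∪ B = {3, 9, 17, 18, 20, 26, 28, 31, 32, 36, 39}

{3, 9, 17, 18, 20, 26, 28, 31, 32, 36, 39}


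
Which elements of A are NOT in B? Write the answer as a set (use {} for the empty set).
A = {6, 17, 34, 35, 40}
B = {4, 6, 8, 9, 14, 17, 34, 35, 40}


Set A = {6, 17, 34, 35, 40}
Set B = {4, 6, 8, 9, 14, 17, 34, 35, 40}
Check each element of A against B:
6 ∈ B, 17 ∈ B, 34 ∈ B, 35 ∈ B, 40 ∈ B
Elements of A not in B: {}

{}


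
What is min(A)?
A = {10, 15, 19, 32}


Set A = {10, 15, 19, 32}
Elements in ascending order: 10, 15, 19, 32
The smallest element is 10.

10


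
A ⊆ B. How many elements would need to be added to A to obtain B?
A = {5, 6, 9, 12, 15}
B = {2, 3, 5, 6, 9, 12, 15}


Set A = {5, 6, 9, 12, 15}, |A| = 5
Set B = {2, 3, 5, 6, 9, 12, 15}, |B| = 7
Since A ⊆ B: B \ A = {2, 3}
|B| - |A| = 7 - 5 = 2

2


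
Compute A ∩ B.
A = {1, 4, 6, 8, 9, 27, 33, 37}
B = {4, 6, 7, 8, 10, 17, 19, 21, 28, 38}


Set A = {1, 4, 6, 8, 9, 27, 33, 37}
Set B = {4, 6, 7, 8, 10, 17, 19, 21, 28, 38}
A ∩ B includes only elements in both sets.
Check each element of A against B:
1 ✗, 4 ✓, 6 ✓, 8 ✓, 9 ✗, 27 ✗, 33 ✗, 37 ✗
A ∩ B = {4, 6, 8}

{4, 6, 8}
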